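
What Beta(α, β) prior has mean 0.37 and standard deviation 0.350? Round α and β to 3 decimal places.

σ² = 0.350² = 0.122500.
With s = α+β, Var = μ(1−μ)/(s+1), so s+1 = (0.37×0.63)/0.122500 = 1.9029 and s = 0.9029.
α = μs = 0.334, β = (1−μ)s = 0.569.

α = 0.334, β = 0.569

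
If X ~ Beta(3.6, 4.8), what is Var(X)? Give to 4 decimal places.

0.0261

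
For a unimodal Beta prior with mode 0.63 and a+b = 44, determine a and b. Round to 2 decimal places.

Since the density peak of Beta(a,b) is at (a−1)/(a+b−2),
a = 1 + 0.63(44−2) = 27.46 and b = 44 − 27.46 = 16.54.

a = 27.46, b = 16.54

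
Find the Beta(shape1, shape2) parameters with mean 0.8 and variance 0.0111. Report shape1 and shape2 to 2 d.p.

By moment matching, shape1+shape2 = μ(1−μ)/σ² − 1 = (0.8·0.2)/0.0111 − 1 = 14.4144 − 1 = 13.4144.
Since shape1/(shape1+shape2) = μ, shape1 = 0.8·13.4144 = 10.73 and shape2 = 0.2·13.4144 = 2.68.

shape1 = 10.73, shape2 = 2.68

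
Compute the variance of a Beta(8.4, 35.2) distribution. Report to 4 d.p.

0.0035

μ = 8.4/43.6 = 0.192661; Var = μ(1−μ)/(α+β+1) = 0.1555425/44.6 = 0.0035.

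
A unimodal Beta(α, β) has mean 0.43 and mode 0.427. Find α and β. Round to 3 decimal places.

α = 20.927, β = 27.740

With s = α+β: μ = α/s and mode = (α−1)/(s−2). Eliminating α = μs,
μs − 1 = m(s−2) ⇒ s(μ−m) = 1−2m ⇒ s = 0.146/0.003 = 48.6667.
So α = μs = 20.927, β = (1−μ)s = 27.740.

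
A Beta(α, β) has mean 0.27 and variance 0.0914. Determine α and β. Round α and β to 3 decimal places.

α = 0.312, β = 0.844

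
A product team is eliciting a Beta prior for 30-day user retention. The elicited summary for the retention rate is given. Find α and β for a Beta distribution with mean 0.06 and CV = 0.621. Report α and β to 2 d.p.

α = 2.38, β = 37.25

σ = CV·μ = 0.621×0.06 = 0.03726, so σ² = 0.001388.
s+1 = μ(1−μ)/σ² = 0.0564/0.001388 = 40.6250, so s = α+β = 39.6250.
α = μs = 2.38, β = (1−μ)s = 37.25.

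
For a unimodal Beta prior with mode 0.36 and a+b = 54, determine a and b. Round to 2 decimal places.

For a,b>1 the mode is (a−1)/(a+b−2), so a = mode·(κ−2)+1 = 0.36×52+1 = 19.72.
And b = (1−mode)·(κ−2)+1 = 0.64×52+1 = 34.28.

a = 19.72, b = 34.28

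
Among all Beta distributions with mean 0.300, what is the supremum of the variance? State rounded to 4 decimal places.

0.2100

For fixed mean μ the Beta variance is μ(1−μ)/(α+β+1), increasing as α+β decreases.
Its least upper bound (not attained) is μ(1−μ) = 0.300·0.700 = 0.2100.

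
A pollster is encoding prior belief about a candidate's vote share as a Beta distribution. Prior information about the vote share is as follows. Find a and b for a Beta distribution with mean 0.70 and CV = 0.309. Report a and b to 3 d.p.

σ = CV·μ = 0.309×0.70 = 0.21630, so σ² = 0.046786.
s+1 = μ(1−μ)/σ² = 0.2100/0.046786 = 4.4886, so s = a+b = 3.4886.
a = μs = 2.442, b = (1−μ)s = 1.047.

a = 2.442, b = 1.047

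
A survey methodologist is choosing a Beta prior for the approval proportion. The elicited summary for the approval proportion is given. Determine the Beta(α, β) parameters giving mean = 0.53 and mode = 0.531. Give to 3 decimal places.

α = 32.860, β = 29.140

With s = α+β: μ = α/s and mode = (α−1)/(s−2). Eliminating α = μs,
μs − 1 = m(s−2) ⇒ s(μ−m) = 1−2m ⇒ s = -0.062/-0.001 = 62.0000.
So α = μs = 32.860, β = (1−μ)s = 29.140.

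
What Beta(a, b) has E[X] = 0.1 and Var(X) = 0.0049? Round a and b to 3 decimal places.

a = 1.737, b = 15.631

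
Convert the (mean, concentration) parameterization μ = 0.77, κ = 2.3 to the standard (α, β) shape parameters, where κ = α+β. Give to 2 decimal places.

α = 1.77, β = 0.53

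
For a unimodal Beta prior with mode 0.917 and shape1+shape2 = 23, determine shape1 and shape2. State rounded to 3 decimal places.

shape1 = 20.257, shape2 = 2.743

Mode = (shape1−1)/(κ−2) with κ = shape1+shape2, so shape1−1 = 0.917·21 = 19.257.
shape1 = 20.257; shape2 = κ − shape1 = 2.743.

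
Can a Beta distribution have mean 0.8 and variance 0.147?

The Beta variance bound is σ² < μ(1−μ).
Here μ(1−μ) = 0.8×0.2 = 0.16, and 0.147 < 0.16.

Yes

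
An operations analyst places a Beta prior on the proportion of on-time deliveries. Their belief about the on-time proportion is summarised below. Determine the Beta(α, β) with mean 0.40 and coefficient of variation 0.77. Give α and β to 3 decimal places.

Var = (CV·μ)² = (0.77×0.40)² = 0.094864.
α+β = μ(1−μ)/Var − 1 = 0.2400/0.094864 − 1 = 1.5299.
Thus α = 0.40·1.5299 = 0.612 and β = 0.60·1.5299 = 0.918.

α = 0.612, β = 0.918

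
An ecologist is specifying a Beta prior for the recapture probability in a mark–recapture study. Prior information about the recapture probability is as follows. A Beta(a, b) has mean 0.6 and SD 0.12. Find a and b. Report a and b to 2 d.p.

a = 9.40, b = 6.27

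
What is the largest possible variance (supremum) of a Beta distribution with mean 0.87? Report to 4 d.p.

Var = μ(1−μ)/(α+β+1), which approaches μ(1−μ) as α+β → 0.
So the supremum is μ(1−μ) = 0.87×0.13 = 0.1131.

0.1131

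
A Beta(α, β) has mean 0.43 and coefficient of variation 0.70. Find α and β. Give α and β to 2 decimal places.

α = 0.73, β = 0.97

Var = (CV·μ)² = (0.70×0.43)² = 0.090601.
α+β = μ(1−μ)/Var − 1 = 0.2451/0.090601 − 1 = 1.7053.
Thus α = 0.43·1.7053 = 0.73 and β = 0.57·1.7053 = 0.97.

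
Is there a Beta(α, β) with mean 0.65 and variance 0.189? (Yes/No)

Yes

The Beta variance bound is σ² < μ(1−μ).
Here μ(1−μ) = 0.65×0.35 = 0.2275, and 0.189 < 0.2275.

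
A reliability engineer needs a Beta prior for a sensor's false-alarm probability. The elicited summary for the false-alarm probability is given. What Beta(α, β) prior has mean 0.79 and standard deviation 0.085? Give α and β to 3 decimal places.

α = 17.350, β = 4.612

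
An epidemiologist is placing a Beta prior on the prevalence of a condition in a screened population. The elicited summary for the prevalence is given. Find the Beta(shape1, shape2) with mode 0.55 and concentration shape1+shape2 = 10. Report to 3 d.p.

shape1 = 5.400, shape2 = 4.600

For shape1,shape2>1 the mode is (shape1−1)/(shape1+shape2−2), so shape1 = mode·(κ−2)+1 = 0.55×8+1 = 5.400.
And shape2 = (1−mode)·(κ−2)+1 = 0.45×8+1 = 4.600.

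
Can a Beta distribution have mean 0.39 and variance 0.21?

Yes

A Beta with mean μ has variance μ(1−μ)/(α+β+1) < μ(1−μ).
Here μ(1−μ) = 0.39×0.61 = 0.2379, and 0.21 < 0.2379.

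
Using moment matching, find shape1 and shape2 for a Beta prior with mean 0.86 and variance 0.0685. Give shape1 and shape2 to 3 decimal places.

shape1 = 0.652, shape2 = 0.106

Let s = shape1+shape2. The Beta variance is μ(1−μ)/(s+1).
So s+1 = μ(1−μ)/σ² = (0.86×0.14)/0.0685 = 0.1204/0.0685 = 1.7577, giving s = 0.7577.
Then shape1 = μs = 0.86×0.7577 = 0.652 and shape2 = (1−μ)s = 0.14×0.7577 = 0.106.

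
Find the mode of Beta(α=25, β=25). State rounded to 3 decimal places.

The density x^(α−1)(1−x)^(β−1) is maximised at (α−1)/(α+β−2) = 24/48 = 0.500.

0.500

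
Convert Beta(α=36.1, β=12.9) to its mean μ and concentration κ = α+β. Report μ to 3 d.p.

κ = α+β = 36.1+12.9 = 49.0; μ = α/κ = 36.1/49.0 = 0.737.

μ = 0.737, κ = 49.0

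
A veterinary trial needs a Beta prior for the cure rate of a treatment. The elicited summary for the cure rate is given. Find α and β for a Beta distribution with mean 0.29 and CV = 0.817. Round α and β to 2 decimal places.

σ = CV·μ = 0.817×0.29 = 0.23693, so σ² = 0.056136.
s+1 = μ(1−μ)/σ² = 0.2059/0.056136 = 3.6679, so s = α+β = 2.6679.
α = μs = 0.77, β = (1−μ)s = 1.89.

α = 0.77, β = 1.89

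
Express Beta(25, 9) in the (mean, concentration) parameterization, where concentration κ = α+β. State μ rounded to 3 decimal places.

μ = 0.735, κ = 34

κ = α+β = 25+9 = 34; μ = α/κ = 25/34 = 0.735.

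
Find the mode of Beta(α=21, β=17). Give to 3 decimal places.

0.556

With α,β > 1, mode = (α−1)/(α+β−2) = 20/36 = 0.556.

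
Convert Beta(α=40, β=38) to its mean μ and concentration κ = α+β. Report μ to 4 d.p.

κ = α+β = 40+38 = 78; μ = α/κ = 40/78 = 0.5128.

μ = 0.5128, κ = 78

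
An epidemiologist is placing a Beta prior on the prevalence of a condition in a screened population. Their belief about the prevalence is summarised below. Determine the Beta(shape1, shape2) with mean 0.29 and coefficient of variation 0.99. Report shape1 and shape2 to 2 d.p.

Var = (CV·μ)² = (0.99×0.29)² = 0.082426.
shape1+shape2 = μ(1−μ)/Var − 1 = 0.2059/0.082426 − 1 = 1.4980.
Thus shape1 = 0.29·1.4980 = 0.43 and shape2 = 0.71·1.4980 = 1.06.

shape1 = 0.43, shape2 = 1.06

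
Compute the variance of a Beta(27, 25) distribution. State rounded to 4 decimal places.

Var = αβ/[(α+β)²(α+β+1)] = (27×25)/(52²×53) = 675/143312 = 0.0047.

0.0047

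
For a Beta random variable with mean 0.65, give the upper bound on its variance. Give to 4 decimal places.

Var = μ(1−μ)/(α+β+1), which approaches μ(1−μ) as α+β → 0.
So the supremum is μ(1−μ) = 0.65×0.35 = 0.2275.

0.2275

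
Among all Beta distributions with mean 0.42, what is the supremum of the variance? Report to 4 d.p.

0.2436

For fixed mean μ the Beta variance is μ(1−μ)/(α+β+1), increasing as α+β decreases.
Its least upper bound (not attained) is μ(1−μ) = 0.42·0.58 = 0.2436.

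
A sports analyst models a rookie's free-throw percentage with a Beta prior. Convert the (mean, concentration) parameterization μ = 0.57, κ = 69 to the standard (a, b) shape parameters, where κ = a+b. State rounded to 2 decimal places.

a = μκ = 0.57×69 = 39.33 and b = (1−μ)κ = 0.43×69 = 29.67.

a = 39.33, b = 29.67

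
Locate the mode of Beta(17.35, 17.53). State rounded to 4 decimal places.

With α,β > 1, mode = (α−1)/(α+β−2) = 16.35/32.88 = 0.4973.

0.4973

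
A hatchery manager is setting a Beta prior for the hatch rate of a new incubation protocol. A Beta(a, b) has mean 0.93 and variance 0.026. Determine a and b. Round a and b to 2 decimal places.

a = 1.40, b = 0.11

Let s = a+b. The Beta variance is μ(1−μ)/(s+1).
So s+1 = μ(1−μ)/σ² = (0.93×0.07)/0.026 = 0.0651/0.026 = 2.5038, giving s = 1.5038.
Then a = μs = 0.93×1.5038 = 1.40 and b = (1−μ)s = 0.07×1.5038 = 0.11.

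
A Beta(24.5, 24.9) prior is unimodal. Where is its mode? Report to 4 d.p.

0.4958

The density x^(α−1)(1−x)^(β−1) is maximised at (α−1)/(α+β−2) = 23.5/47.4 = 0.4958.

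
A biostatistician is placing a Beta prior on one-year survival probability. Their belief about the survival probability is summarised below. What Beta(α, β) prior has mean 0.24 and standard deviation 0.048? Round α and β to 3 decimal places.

Variance = 0.048² = 0.002304. The moment-matching identity α+β = μ(1−μ)/Var − 1 gives
α+β = 0.1824/0.002304 − 1 = 78.1667, so α = μ·78.1667 = 18.760 and β = (1−μ)·78.1667 = 59.407.

α = 18.760, β = 59.407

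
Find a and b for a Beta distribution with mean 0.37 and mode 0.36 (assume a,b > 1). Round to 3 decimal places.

Let s = a+b. Mean gives a = μs = 0.37s; mode gives (a−1)/(s−2) = 0.36.
Substituting: 0.37s − 1 = 0.36(s−2) = 0.36s − 0.72, so 0.01s = 0.28 and s = 28.0000.
Then a = 0.37×28.0000 = 10.360 and b = s−a = 17.640.

a = 10.360, b = 17.640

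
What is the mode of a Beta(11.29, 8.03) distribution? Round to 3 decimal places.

With α,β > 1, mode = (α−1)/(α+β−2) = 10.29/17.32 = 0.594.

0.594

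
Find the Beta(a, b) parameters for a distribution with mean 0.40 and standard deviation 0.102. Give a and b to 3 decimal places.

σ² = 0.102² = 0.010404.
With s = a+b, Var = μ(1−μ)/(s+1), so s+1 = (0.40×0.60)/0.010404 = 23.0681 and s = 22.0681.
a = μs = 8.827, b = (1−μ)s = 13.241.

a = 8.827, b = 13.241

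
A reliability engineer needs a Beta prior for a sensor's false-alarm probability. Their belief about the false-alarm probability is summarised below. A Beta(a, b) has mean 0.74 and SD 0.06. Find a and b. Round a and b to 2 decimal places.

Variance = 0.06² = 0.0036. The moment-matching identity a+b = μ(1−μ)/Var − 1 gives
a+b = 0.1924/0.0036 − 1 = 52.4444, so a = μ·52.4444 = 38.81 and b = (1−μ)·52.4444 = 13.64.

a = 38.81, b = 13.64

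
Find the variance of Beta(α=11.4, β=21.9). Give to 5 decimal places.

Var = αβ/[(α+β)²(α+β+1)] = (11.4×21.9)/(33.3²×34.3) = 249.66/38034.927 = 0.00656.

0.00656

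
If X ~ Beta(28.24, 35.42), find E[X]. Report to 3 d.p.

The Beta mean is α/(α+β) = 28.24/(28.24+35.42) = 0.444.

0.444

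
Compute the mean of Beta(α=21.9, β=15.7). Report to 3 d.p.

0.582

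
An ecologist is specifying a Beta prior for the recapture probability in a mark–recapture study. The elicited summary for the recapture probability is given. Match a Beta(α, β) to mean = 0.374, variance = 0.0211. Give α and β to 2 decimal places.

Let s = α+β. The Beta variance is μ(1−μ)/(s+1).
So s+1 = μ(1−μ)/σ² = (0.374×0.626)/0.0211 = 0.234124/0.0211 = 11.0959, giving s = 10.0959.
Then α = μs = 0.374×10.0959 = 3.78 and β = (1−μ)s = 0.626×10.0959 = 6.32.

α = 3.78, β = 6.32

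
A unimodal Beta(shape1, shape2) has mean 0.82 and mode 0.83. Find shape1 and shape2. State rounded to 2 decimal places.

Let s = shape1+shape2. Mean gives shape1 = μs = 0.82s; mode gives (shape1−1)/(s−2) = 0.83.
Substituting: 0.82s − 1 = 0.83(s−2) = 0.83s − 1.66, so -0.01s = -0.66 and s = 66.0000.
Then shape1 = 0.82×66.0000 = 54.12 and shape2 = s−shape1 = 11.88.

shape1 = 54.12, shape2 = 11.88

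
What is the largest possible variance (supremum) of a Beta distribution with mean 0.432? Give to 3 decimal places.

0.245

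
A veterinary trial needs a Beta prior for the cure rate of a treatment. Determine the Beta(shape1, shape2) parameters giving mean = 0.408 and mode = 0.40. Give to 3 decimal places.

shape1 = 10.200, shape2 = 14.800

With s = shape1+shape2: μ = shape1/s and mode = (shape1−1)/(s−2). Eliminating shape1 = μs,
μs − 1 = m(s−2) ⇒ s(μ−m) = 1−2m ⇒ s = 0.20/0.008 = 25.0000.
So shape1 = μs = 10.200, shape2 = (1−μ)s = 14.800.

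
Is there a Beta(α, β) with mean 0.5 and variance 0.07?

A Beta with mean μ has variance μ(1−μ)/(α+β+1) < μ(1−μ).
Here μ(1−μ) = 0.5×0.5 = 0.25, and 0.07 < 0.25.

Yes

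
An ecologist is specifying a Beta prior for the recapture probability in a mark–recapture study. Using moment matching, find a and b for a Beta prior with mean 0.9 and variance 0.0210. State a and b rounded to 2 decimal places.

a = 2.96, b = 0.33

Write ν = a+b; then a = μν and Var = μ(1−μ)/(ν+1).
ν = μ(1−μ)/Var − 1 = 0.09/0.0210 − 1 = 3.2857.
a = 0.9·3.2857 = 2.96, b = 0.1·3.2857 = 0.33.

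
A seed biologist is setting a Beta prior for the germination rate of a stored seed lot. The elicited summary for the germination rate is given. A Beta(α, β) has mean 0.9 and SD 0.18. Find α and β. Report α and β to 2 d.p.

α = 1.60, β = 0.18

σ² = 0.18² = 0.0324.
With s = α+β, Var = μ(1−μ)/(s+1), so s+1 = (0.9×0.1)/0.0324 = 2.7778 and s = 1.7778.
α = μs = 1.60, β = (1−μ)s = 0.18.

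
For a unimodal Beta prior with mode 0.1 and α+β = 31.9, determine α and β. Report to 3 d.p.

Mode = (α−1)/(κ−2) with κ = α+β, so α−1 = 0.1·29.9 = 2.990.
α = 3.990; β = κ − α = 27.910.

α = 3.990, β = 27.910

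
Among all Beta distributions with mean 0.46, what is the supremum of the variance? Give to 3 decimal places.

0.248

For fixed mean μ the Beta variance is μ(1−μ)/(α+β+1), increasing as α+β decreases.
Its least upper bound (not attained) is μ(1−μ) = 0.46·0.54 = 0.248.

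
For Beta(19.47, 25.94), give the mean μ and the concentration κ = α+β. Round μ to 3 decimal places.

μ = 0.429, κ = 45.41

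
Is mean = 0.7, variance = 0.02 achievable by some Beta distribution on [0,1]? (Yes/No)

Yes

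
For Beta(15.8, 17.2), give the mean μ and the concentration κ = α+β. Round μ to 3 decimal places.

μ = 0.479, κ = 33.0

κ = α+β = 15.8+17.2 = 33.0; μ = α/κ = 15.8/33.0 = 0.479.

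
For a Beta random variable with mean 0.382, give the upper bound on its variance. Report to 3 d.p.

0.236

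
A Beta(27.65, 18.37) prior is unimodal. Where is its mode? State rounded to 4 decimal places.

0.6054

With α,β > 1, mode = (α−1)/(α+β−2) = 26.65/44.02 = 0.6054.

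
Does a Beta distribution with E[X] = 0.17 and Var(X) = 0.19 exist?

No

For any Beta, Var(X) < E[X]·(1−E[X]).
Here μ(1−μ) = 0.17×0.83 = 0.1411, and 0.19 ≥ 0.1411.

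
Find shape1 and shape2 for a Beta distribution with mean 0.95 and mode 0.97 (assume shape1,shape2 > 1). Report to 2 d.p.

shape1 = 44.65, shape2 = 2.35

With s = shape1+shape2: μ = shape1/s and mode = (shape1−1)/(s−2). Eliminating shape1 = μs,
μs − 1 = m(s−2) ⇒ s(μ−m) = 1−2m ⇒ s = -0.94/-0.02 = 47.0000.
So shape1 = μs = 44.65, shape2 = (1−μ)s = 2.35.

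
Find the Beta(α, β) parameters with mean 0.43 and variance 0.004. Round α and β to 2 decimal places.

α = 25.92, β = 34.36

By moment matching, α+β = μ(1−μ)/σ² − 1 = (0.43·0.57)/0.004 − 1 = 61.2750 − 1 = 60.2750.
Since α/(α+β) = μ, α = 0.43·60.2750 = 25.92 and β = 0.57·60.2750 = 34.36.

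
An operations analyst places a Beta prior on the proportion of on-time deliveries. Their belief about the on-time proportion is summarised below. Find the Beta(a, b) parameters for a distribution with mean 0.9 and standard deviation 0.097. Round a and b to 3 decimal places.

a = 7.709, b = 0.857

Variance = 0.097² = 0.009409. The moment-matching identity a+b = μ(1−μ)/Var − 1 gives
a+b = 0.09/0.009409 − 1 = 8.5653, so a = μ·8.5653 = 7.709 and b = (1−μ)·8.5653 = 0.857.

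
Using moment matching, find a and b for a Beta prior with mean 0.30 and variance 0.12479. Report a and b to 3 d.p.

Let s = a+b. The Beta variance is μ(1−μ)/(s+1).
So s+1 = μ(1−μ)/σ² = (0.30×0.70)/0.12479 = 0.2100/0.12479 = 1.6828, giving s = 0.6828.
Then a = μs = 0.30×0.6828 = 0.205 and b = (1−μ)s = 0.70×0.6828 = 0.478.

a = 0.205, b = 0.478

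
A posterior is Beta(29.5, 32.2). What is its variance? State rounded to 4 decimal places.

0.0040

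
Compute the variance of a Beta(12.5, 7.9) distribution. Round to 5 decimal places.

μ = 12.5/20.4 = 0.612745; Var = μ(1−μ)/(α+β+1) = 0.2372885/21.4 = 0.01109.

0.01109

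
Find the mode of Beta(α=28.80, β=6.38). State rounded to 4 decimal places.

0.8379

With α,β > 1, mode = (α−1)/(α+β−2) = 27.80/33.18 = 0.8379.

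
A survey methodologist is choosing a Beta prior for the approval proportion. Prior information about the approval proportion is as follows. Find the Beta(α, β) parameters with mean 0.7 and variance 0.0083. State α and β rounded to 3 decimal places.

α = 17.011, β = 7.290

Write ν = α+β; then α = μν and Var = μ(1−μ)/(ν+1).
ν = μ(1−μ)/Var − 1 = 0.21/0.0083 − 1 = 24.3012.
α = 0.7·24.3012 = 17.011, β = 0.3·24.3012 = 7.290.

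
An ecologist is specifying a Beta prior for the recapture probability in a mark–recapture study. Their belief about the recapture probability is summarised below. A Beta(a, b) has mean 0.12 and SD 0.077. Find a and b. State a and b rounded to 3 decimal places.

Variance = 0.077² = 0.005929. The moment-matching identity a+b = μ(1−μ)/Var − 1 gives
a+b = 0.1056/0.005929 − 1 = 16.8108, so a = μ·16.8108 = 2.017 and b = (1−μ)·16.8108 = 14.793.

a = 2.017, b = 14.793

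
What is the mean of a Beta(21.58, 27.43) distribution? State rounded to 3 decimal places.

0.440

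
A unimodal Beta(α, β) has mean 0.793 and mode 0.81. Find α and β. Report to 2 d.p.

With s = α+β: μ = α/s and mode = (α−1)/(s−2). Eliminating α = μs,
μs − 1 = m(s−2) ⇒ s(μ−m) = 1−2m ⇒ s = -0.62/-0.017 = 36.4706.
So α = μs = 28.92, β = (1−μ)s = 7.55.

α = 28.92, β = 7.55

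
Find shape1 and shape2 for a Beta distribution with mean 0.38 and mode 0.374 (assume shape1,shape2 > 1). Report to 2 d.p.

shape1 = 15.96, shape2 = 26.04

Let s = shape1+shape2. Mean gives shape1 = μs = 0.38s; mode gives (shape1−1)/(s−2) = 0.374.
Substituting: 0.38s − 1 = 0.374(s−2) = 0.374s − 0.748, so 0.006s = 0.252 and s = 42.0000.
Then shape1 = 0.38×42.0000 = 15.96 and shape2 = s−shape1 = 26.04.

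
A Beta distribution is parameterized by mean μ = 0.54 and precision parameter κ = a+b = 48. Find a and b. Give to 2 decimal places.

a = 25.92, b = 22.08

a = μκ = 0.54×48 = 25.92 and b = (1−μ)κ = 0.46×48 = 22.08.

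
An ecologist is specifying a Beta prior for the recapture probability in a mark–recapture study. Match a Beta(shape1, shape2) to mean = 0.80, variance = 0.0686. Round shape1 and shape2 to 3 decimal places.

Let s = shape1+shape2. The Beta variance is μ(1−μ)/(s+1).
So s+1 = μ(1−μ)/σ² = (0.80×0.20)/0.0686 = 0.1600/0.0686 = 2.3324, giving s = 1.3324.
Then shape1 = μs = 0.80×1.3324 = 1.066 and shape2 = (1−μ)s = 0.20×1.3324 = 0.266.

shape1 = 1.066, shape2 = 0.266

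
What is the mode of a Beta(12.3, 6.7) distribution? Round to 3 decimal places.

The density x^(α−1)(1−x)^(β−1) is maximised at (α−1)/(α+β−2) = 11.3/17.0 = 0.665.

0.665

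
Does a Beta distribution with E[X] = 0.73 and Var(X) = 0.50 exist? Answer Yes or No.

The Beta variance bound is σ² < μ(1−μ).
Here μ(1−μ) = 0.73×0.27 = 0.1971, and 0.50 ≥ 0.1971.

No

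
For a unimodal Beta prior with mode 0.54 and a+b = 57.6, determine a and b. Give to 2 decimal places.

a = 31.02, b = 26.58

Mode = (a−1)/(κ−2) with κ = a+b, so a−1 = 0.54·55.6 = 30.02.
a = 31.02; b = κ − a = 26.58.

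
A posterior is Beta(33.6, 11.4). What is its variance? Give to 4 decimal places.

0.0041

α+β = 45.0 and αβ = 383.04, so Var = αβ/[(α+β)²(α+β+1)] = 383.04/93150.000 = 0.0041.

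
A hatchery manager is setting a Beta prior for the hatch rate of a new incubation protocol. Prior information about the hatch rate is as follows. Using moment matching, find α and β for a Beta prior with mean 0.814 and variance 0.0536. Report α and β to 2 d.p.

By moment matching, α+β = μ(1−μ)/σ² − 1 = (0.814·0.186)/0.0536 − 1 = 2.8247 − 1 = 1.8247.
Since α/(α+β) = μ, α = 0.814·1.8247 = 1.49 and β = 0.186·1.8247 = 0.34.

α = 1.49, β = 0.34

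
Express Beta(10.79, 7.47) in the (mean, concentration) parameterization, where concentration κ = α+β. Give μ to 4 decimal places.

κ = α+β = 10.79+7.47 = 18.26; μ = α/κ = 10.79/18.26 = 0.5909.

μ = 0.5909, κ = 18.26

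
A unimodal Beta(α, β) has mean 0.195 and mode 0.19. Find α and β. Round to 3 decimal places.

α = 24.180, β = 99.820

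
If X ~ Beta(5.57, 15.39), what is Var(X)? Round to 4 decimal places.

0.0089

Var = αβ/[(α+β)²(α+β+1)] = (5.57×15.39)/(20.96²×21.96) = 85.7223/9647.502336 = 0.0089.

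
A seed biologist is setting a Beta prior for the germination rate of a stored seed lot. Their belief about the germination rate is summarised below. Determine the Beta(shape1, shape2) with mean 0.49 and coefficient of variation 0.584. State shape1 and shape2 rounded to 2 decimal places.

Var = (CV·μ)² = (0.584×0.49)² = 0.081888.
shape1+shape2 = μ(1−μ)/Var − 1 = 0.2499/0.081888 − 1 = 2.0517.
Thus shape1 = 0.49·2.0517 = 1.01 and shape2 = 0.51·2.0517 = 1.05.

shape1 = 1.01, shape2 = 1.05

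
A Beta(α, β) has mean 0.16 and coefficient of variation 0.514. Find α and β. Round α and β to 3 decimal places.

α = 3.019, β = 15.852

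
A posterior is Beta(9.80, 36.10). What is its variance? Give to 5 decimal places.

Var = αβ/[(α+β)²(α+β+1)] = (9.80×36.10)/(45.90²×46.90) = 353.7800/98809.389000 = 0.00358.

0.00358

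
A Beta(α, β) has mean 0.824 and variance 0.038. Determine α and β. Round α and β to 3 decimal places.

Let s = α+β. The Beta variance is μ(1−μ)/(s+1).
So s+1 = μ(1−μ)/σ² = (0.824×0.176)/0.038 = 0.145024/0.038 = 3.8164, giving s = 2.8164.
Then α = μs = 0.824×2.8164 = 2.321 and β = (1−μ)s = 0.176×2.8164 = 0.496.

α = 2.321, β = 0.496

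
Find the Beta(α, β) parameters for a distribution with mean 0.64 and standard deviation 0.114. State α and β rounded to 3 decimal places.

α = 10.706, β = 6.022

Variance = 0.114² = 0.012996. The moment-matching identity α+β = μ(1−μ)/Var − 1 gives
α+β = 0.2304/0.012996 − 1 = 16.7285, so α = μ·16.7285 = 10.706 and β = (1−μ)·16.7285 = 6.022.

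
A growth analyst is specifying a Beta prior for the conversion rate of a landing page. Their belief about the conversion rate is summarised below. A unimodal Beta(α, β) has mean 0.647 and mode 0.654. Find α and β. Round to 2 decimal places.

Let s = α+β. Mean gives α = μs = 0.647s; mode gives (α−1)/(s−2) = 0.654.
Substituting: 0.647s − 1 = 0.654(s−2) = 0.654s − 1.308, so -0.007s = -0.308 and s = 44.0000.
Then α = 0.647×44.0000 = 28.47 and β = s−α = 15.53.

α = 28.47, β = 15.53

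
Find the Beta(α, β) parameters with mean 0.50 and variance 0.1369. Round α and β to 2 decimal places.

α = 0.41, β = 0.41

By moment matching, α+β = μ(1−μ)/σ² − 1 = (0.50·0.50)/0.1369 − 1 = 1.8262 − 1 = 0.8262.
Since α/(α+β) = μ, α = 0.50·0.8262 = 0.41 and β = 0.50·0.8262 = 0.41.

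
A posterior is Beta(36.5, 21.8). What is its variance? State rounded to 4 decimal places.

0.0039

α+β = 58.3 and αβ = 795.70, so Var = αβ/[(α+β)²(α+β+1)] = 795.70/201554.177 = 0.0039.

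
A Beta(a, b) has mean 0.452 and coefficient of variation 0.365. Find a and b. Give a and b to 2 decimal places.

σ = CV·μ = 0.365×0.452 = 0.16498, so σ² = 0.027218.
s+1 = μ(1−μ)/σ² = 0.247696/0.027218 = 9.1003, so s = a+b = 8.1003.
a = μs = 3.66, b = (1−μ)s = 4.44.

a = 3.66, b = 4.44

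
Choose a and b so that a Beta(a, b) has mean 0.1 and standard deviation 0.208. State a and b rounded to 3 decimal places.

Variance = 0.208² = 0.043264. The moment-matching identity a+b = μ(1−μ)/Var − 1 gives
a+b = 0.09/0.043264 − 1 = 1.0803, so a = μ·1.0803 = 0.108 and b = (1−μ)·1.0803 = 0.972.

a = 0.108, b = 0.972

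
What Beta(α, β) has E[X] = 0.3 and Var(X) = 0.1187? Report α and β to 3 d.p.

α = 0.231, β = 0.538

By moment matching, α+β = μ(1−μ)/σ² − 1 = (0.3·0.7)/0.1187 − 1 = 1.7692 − 1 = 0.7692.
Since α/(α+β) = μ, α = 0.3·0.7692 = 0.231 and β = 0.7·0.7692 = 0.538.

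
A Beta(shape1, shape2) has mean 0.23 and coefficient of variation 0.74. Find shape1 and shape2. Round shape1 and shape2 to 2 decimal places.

Var = (CV·μ)² = (0.74×0.23)² = 0.028968.
shape1+shape2 = μ(1−μ)/Var − 1 = 0.1771/0.028968 − 1 = 5.1136.
Thus shape1 = 0.23·5.1136 = 1.18 and shape2 = 0.77·5.1136 = 3.94.

shape1 = 1.18, shape2 = 3.94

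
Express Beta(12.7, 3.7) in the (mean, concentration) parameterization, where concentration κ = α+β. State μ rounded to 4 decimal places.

μ = 0.7744, κ = 16.4

κ = α+β = 12.7+3.7 = 16.4; μ = α/κ = 12.7/16.4 = 0.7744.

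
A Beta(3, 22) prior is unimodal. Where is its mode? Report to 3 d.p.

0.087

The density x^(α−1)(1−x)^(β−1) is maximised at (α−1)/(α+β−2) = 2/23 = 0.087.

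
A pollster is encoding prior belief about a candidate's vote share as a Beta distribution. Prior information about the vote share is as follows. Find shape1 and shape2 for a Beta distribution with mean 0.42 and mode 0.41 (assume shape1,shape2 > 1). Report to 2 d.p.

With s = shape1+shape2: μ = shape1/s and mode = (shape1−1)/(s−2). Eliminating shape1 = μs,
μs − 1 = m(s−2) ⇒ s(μ−m) = 1−2m ⇒ s = 0.18/0.01 = 18.0000.
So shape1 = μs = 7.56, shape2 = (1−μ)s = 10.44.

shape1 = 7.56, shape2 = 10.44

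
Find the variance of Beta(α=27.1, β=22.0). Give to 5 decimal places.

μ = 27.1/49.1 = 0.551935; Var = μ(1−μ)/(α+β+1) = 0.2473028/50.1 = 0.00494.

0.00494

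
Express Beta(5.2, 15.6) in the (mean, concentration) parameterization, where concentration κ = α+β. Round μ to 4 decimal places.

μ = 0.2500, κ = 20.8

κ = α+β = 5.2+15.6 = 20.8; μ = α/κ = 5.2/20.8 = 0.2500.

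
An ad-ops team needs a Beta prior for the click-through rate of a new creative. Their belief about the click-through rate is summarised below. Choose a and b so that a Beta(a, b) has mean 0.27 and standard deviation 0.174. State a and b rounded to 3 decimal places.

σ² = 0.174² = 0.030276.
With s = a+b, Var = μ(1−μ)/(s+1), so s+1 = (0.27×0.73)/0.030276 = 6.5101 and s = 5.5101.
a = μs = 1.488, b = (1−μ)s = 4.022.

a = 1.488, b = 4.022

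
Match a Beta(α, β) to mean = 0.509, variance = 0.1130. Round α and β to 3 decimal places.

α = 0.617, β = 0.595

By moment matching, α+β = μ(1−μ)/σ² − 1 = (0.509·0.491)/0.1130 − 1 = 2.2117 − 1 = 1.2117.
Since α/(α+β) = μ, α = 0.509·1.2117 = 0.617 and β = 0.491·1.2117 = 0.595.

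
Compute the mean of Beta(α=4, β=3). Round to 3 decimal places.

E[X] = α/(α+β) = 4/7 = 0.571.

0.571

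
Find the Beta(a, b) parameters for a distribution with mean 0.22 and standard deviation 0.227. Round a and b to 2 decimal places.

First σ² = 0.051529. Setting a = μn, b = (1−μ)n with n = a+b,
μ(1−μ)/(n+1) = 0.051529 ⇒ n+1 = 0.1716/0.051529 = 3.3302 ⇒ n = 2.3302.
Hence a = 0.22×2.3302 = 0.51, b = 0.78×2.3302 = 1.82.

a = 0.51, b = 1.82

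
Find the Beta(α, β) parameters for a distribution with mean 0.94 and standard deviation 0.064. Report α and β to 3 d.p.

α = 12.003, β = 0.766

Variance = 0.064² = 0.004096. The moment-matching identity α+β = μ(1−μ)/Var − 1 gives
α+β = 0.0564/0.004096 − 1 = 12.7695, so α = μ·12.7695 = 12.003 and β = (1−μ)·12.7695 = 0.766.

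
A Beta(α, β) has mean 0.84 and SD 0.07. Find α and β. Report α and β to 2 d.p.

α = 22.20, β = 4.23

First σ² = 0.0049. Setting α = μn, β = (1−μ)n with n = α+β,
μ(1−μ)/(n+1) = 0.0049 ⇒ n+1 = 0.1344/0.0049 = 27.4286 ⇒ n = 26.4286.
Hence α = 0.84×26.4286 = 22.20, β = 0.16×26.4286 = 4.23.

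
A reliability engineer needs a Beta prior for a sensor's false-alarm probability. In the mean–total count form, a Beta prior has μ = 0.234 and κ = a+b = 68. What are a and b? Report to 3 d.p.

a = 15.912, b = 52.088

Split κ in proportion μ : (1−μ): a = 0.234·68 = 15.912, b = 68 − 15.912 = 52.088.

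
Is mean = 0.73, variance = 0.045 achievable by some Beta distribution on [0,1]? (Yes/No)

A Beta with mean μ has variance μ(1−μ)/(α+β+1) < μ(1−μ).
Here μ(1−μ) = 0.73×0.27 = 0.1971, and 0.045 < 0.1971.

Yes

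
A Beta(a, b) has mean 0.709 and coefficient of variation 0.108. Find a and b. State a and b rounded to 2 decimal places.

a = 24.24, b = 9.95

σ = CV·μ = 0.108×0.709 = 0.07657, so σ² = 0.005863.
s+1 = μ(1−μ)/σ² = 0.206319/0.005863 = 35.1884, so s = a+b = 34.1884.
a = μs = 24.24, b = (1−μ)s = 9.95.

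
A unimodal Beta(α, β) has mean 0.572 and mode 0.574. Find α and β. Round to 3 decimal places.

With s = α+β: μ = α/s and mode = (α−1)/(s−2). Eliminating α = μs,
μs − 1 = m(s−2) ⇒ s(μ−m) = 1−2m ⇒ s = -0.148/-0.002 = 74.0000.
So α = μs = 42.328, β = (1−μ)s = 31.672.

α = 42.328, β = 31.672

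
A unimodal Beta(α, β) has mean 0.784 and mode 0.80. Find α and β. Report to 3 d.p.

α = 29.400, β = 8.100

Let s = α+β. Mean gives α = μs = 0.784s; mode gives (α−1)/(s−2) = 0.80.
Substituting: 0.784s − 1 = 0.80(s−2) = 0.80s − 1.60, so -0.016s = -0.60 and s = 37.5000.
Then α = 0.784×37.5000 = 29.400 and β = s−α = 8.100.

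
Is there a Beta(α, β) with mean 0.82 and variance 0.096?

Yes

A Beta with mean μ has variance μ(1−μ)/(α+β+1) < μ(1−μ).
Here μ(1−μ) = 0.82×0.18 = 0.1476, and 0.096 < 0.1476.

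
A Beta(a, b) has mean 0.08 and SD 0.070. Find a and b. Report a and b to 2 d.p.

σ² = 0.070² = 0.004900.
With s = a+b, Var = μ(1−μ)/(s+1), so s+1 = (0.08×0.92)/0.004900 = 15.0204 and s = 14.0204.
a = μs = 1.12, b = (1−μ)s = 12.90.

a = 1.12, b = 12.90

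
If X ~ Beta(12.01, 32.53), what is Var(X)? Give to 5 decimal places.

0.00432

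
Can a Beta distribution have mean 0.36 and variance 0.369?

The Beta variance bound is σ² < μ(1−μ).
Here μ(1−μ) = 0.36×0.64 = 0.2304, and 0.369 ≥ 0.2304.

No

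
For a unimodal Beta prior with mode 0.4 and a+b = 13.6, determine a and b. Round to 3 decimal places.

a = 5.640, b = 7.960

For a,b>1 the mode is (a−1)/(a+b−2), so a = mode·(κ−2)+1 = 0.4×11.6+1 = 5.640.
And b = (1−mode)·(κ−2)+1 = 0.6×11.6+1 = 7.960.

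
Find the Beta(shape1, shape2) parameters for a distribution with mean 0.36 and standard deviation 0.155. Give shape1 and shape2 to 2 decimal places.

shape1 = 3.09, shape2 = 5.50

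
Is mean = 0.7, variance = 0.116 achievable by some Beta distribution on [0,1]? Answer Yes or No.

The Beta variance bound is σ² < μ(1−μ).
Here μ(1−μ) = 0.7×0.3 = 0.21, and 0.116 < 0.21.

Yes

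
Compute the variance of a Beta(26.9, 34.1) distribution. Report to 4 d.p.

0.0040

α+β = 61.0 and αβ = 917.29, so Var = αβ/[(α+β)²(α+β+1)] = 917.29/230702.000 = 0.0040.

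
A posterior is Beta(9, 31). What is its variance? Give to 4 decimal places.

α+β = 40 and αβ = 279, so Var = αβ/[(α+β)²(α+β+1)] = 279/65600 = 0.0043.

0.0043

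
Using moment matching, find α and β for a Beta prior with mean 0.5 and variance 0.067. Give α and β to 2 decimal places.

Write ν = α+β; then α = μν and Var = μ(1−μ)/(ν+1).
ν = μ(1−μ)/Var − 1 = 0.25/0.067 − 1 = 2.7313.
α = 0.5·2.7313 = 1.37, β = 0.5·2.7313 = 1.37.

α = 1.37, β = 1.37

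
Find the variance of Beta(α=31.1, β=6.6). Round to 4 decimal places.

0.0037

α+β = 37.7 and αβ = 205.26, so Var = αβ/[(α+β)²(α+β+1)] = 205.26/55003.923 = 0.0037.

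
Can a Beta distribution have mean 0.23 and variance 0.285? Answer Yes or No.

A Beta with mean μ has variance μ(1−μ)/(α+β+1) < μ(1−μ).
Here μ(1−μ) = 0.23×0.77 = 0.1771, and 0.285 ≥ 0.1771.

No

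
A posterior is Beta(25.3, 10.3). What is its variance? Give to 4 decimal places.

0.0056

Var = αβ/[(α+β)²(α+β+1)] = (25.3×10.3)/(35.6²×36.6) = 260.59/46385.376 = 0.0056.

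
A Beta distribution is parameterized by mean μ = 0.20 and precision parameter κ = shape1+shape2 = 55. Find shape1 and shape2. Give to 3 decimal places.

shape1 = 11.000, shape2 = 44.000

shape1 = μκ = 0.20×55 = 11.000 and shape2 = (1−μ)κ = 0.80×55 = 44.000.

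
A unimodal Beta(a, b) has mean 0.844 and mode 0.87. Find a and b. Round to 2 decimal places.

a = 24.02, b = 4.44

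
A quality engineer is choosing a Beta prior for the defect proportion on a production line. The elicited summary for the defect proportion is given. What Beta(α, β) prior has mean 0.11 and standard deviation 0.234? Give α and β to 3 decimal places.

First σ² = 0.054756. Setting α = μn, β = (1−μ)n with n = α+β,
μ(1−μ)/(n+1) = 0.054756 ⇒ n+1 = 0.0979/0.054756 = 1.7879 ⇒ n = 0.7879.
Hence α = 0.11×0.7879 = 0.087, β = 0.89×0.7879 = 0.701.

α = 0.087, β = 0.701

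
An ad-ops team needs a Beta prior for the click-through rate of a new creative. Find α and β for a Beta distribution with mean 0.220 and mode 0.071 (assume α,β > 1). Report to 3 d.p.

α = 1.267, β = 4.492

With s = α+β: μ = α/s and mode = (α−1)/(s−2). Eliminating α = μs,
μs − 1 = m(s−2) ⇒ s(μ−m) = 1−2m ⇒ s = 0.858/0.149 = 5.7584.
So α = μs = 1.267, β = (1−μ)s = 4.492.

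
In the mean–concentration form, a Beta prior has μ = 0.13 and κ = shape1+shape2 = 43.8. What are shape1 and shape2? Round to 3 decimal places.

shape1 = 5.694, shape2 = 38.106

Split κ in proportion μ : (1−μ): shape1 = 0.13·43.8 = 5.694, shape2 = 43.8 − 5.694 = 38.106.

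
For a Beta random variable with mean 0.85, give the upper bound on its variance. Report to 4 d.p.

Var = μ(1−μ)/(α+β+1), which approaches μ(1−μ) as α+β → 0.
So the supremum is μ(1−μ) = 0.85×0.15 = 0.1275.

0.1275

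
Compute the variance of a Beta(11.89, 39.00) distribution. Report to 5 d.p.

α+β = 50.89 and αβ = 463.7100, so Var = αβ/[(α+β)²(α+β+1)] = 463.7100/134384.312069 = 0.00345.

0.00345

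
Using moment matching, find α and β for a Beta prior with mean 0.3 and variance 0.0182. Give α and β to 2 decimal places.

α = 3.16, β = 7.38

Let s = α+β. The Beta variance is μ(1−μ)/(s+1).
So s+1 = μ(1−μ)/σ² = (0.3×0.7)/0.0182 = 0.21/0.0182 = 11.5385, giving s = 10.5385.
Then α = μs = 0.3×10.5385 = 3.16 and β = (1−μ)s = 0.7×10.5385 = 7.38.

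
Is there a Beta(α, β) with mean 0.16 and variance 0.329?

No

For any Beta, Var(X) < E[X]·(1−E[X]).
Here μ(1−μ) = 0.16×0.84 = 0.1344, and 0.329 ≥ 0.1344.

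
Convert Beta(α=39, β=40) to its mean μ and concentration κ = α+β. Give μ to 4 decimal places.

μ = 0.4937, κ = 79

κ = α+β = 39+40 = 79; μ = α/κ = 39/79 = 0.4937.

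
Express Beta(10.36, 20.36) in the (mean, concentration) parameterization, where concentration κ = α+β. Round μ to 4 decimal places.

κ = α+β = 10.36+20.36 = 30.72; μ = α/κ = 10.36/30.72 = 0.3372.

μ = 0.3372, κ = 30.72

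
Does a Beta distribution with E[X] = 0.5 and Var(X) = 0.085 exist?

For any Beta, Var(X) < E[X]·(1−E[X]).
Here μ(1−μ) = 0.5×0.5 = 0.25, and 0.085 < 0.25.

Yes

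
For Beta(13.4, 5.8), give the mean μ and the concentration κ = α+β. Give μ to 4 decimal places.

κ = α+β = 13.4+5.8 = 19.2; μ = α/κ = 13.4/19.2 = 0.6979.

μ = 0.6979, κ = 19.2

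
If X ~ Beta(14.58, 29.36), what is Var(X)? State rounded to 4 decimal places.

0.0049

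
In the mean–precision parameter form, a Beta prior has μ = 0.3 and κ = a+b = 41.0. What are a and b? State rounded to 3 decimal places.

a = μκ = 0.3×41.0 = 12.300 and b = (1−μ)κ = 0.7×41.0 = 28.700.

a = 12.300, b = 28.700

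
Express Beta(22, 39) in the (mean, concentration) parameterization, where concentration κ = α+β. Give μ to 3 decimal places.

μ = 0.361, κ = 61

κ = α+β = 22+39 = 61; μ = α/κ = 22/61 = 0.361.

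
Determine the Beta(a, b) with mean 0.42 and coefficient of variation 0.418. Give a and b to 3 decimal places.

σ = CV·μ = 0.418×0.42 = 0.17556, so σ² = 0.030821.
s+1 = μ(1−μ)/σ² = 0.2436/0.030821 = 7.9036, so s = a+b = 6.9036.
a = μs = 2.900, b = (1−μ)s = 4.004.

a = 2.900, b = 4.004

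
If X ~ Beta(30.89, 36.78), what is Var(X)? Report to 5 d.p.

α+β = 67.67 and αβ = 1136.1342, so Var = αβ/[(α+β)²(α+β+1)] = 1136.1342/314455.648563 = 0.00361.

0.00361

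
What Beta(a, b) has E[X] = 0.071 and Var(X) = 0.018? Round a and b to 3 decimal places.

By moment matching, a+b = μ(1−μ)/σ² − 1 = (0.071·0.929)/0.018 − 1 = 3.6644 − 1 = 2.6644.
Since a/(a+b) = μ, a = 0.071·2.6644 = 0.189 and b = 0.929·2.6644 = 2.475.

a = 0.189, b = 2.475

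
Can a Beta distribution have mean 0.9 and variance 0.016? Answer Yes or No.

Yes

The Beta variance bound is σ² < μ(1−μ).
Here μ(1−μ) = 0.9×0.1 = 0.09, and 0.016 < 0.09.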